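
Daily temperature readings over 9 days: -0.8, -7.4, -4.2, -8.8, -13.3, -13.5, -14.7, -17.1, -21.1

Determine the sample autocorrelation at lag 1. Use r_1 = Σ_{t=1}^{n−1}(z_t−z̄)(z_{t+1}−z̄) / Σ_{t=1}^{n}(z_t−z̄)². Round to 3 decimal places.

Mean z̄ = (-0.8 − 7.4 − 4.2 − 8.8 − 13.3 − 13.5 − 14.7 − 17.1 − 21.1)/9 = -11.2111
Numerator Σ_{t=1}^{8}(z_t−z̄)(z_{t+1}−z̄) = 169.8132
Denominator Σ(z_t−z̄)² = 332.1289
r_1 = 169.8132 / 332.1289 = 0.511

0.511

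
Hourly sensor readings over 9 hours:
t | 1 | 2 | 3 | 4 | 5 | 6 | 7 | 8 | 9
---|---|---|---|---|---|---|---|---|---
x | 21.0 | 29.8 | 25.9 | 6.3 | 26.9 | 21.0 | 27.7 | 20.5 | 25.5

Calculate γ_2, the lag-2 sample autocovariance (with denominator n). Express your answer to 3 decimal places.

Mean x̄ = (21.0 + 29.8 + 25.9 + 6.3 + 26.9 + 21.0 + 27.7 + 20.5 + 25.5)/9 = 22.7333
Σ_{t=1}^{7}(x_t−x̄)(x_{t+2}−x̄) = -41.6322
γ_2 = -41.6322 / 9 = -4.626

-4.626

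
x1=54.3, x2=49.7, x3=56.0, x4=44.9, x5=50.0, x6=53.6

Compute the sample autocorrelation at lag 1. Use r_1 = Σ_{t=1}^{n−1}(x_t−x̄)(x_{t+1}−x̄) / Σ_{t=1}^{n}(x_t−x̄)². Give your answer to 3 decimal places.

-0.448

Mean x̄ = (54.3 + 49.7 + 56.0 + 44.9 + 50.0 + 53.6)/6 = 51.4167
Deviations from mean: 2.8833, -1.7167, 4.5833, -6.5167, -1.4167, 2.1833
Σ(x_t−x̄)(x_{t+1}−x̄) = (-4.9497) + (-7.8681) + (-29.8681) + (9.2319) + (-3.0931) = -36.5469
Denominator Σ(x_t−x̄)² = 81.5083
r_1 = -36.5469 / 81.5083 = -0.448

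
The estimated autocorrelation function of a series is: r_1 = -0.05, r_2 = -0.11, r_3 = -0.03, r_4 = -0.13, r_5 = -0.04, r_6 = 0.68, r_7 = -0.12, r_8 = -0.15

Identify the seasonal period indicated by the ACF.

The largest autocorrelation is r_6 = 0.68; the remaining lags stay at or below -0.03.
The dominant spike at lag 6 indicates a seasonal period of 6.

6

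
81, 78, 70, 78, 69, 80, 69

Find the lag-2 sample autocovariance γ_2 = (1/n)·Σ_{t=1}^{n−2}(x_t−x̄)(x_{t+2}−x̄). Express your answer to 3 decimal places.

Mean x̄ = (81 + 78 + 70 + 78 + 69 + 80 + 69)/7 = 75.0000
Σ_{t=1}^{5}(x_t−x̄)(x_{t+2}−x̄) = 60.0000
γ_2 = 60.0000 / 7 = 8.571

8.571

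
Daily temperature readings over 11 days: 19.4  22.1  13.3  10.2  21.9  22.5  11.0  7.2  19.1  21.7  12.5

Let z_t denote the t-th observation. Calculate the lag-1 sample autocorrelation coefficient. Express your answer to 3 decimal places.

Mean z̄ = (19.4 + 22.1 + 13.3 + 10.2 + 21.9 + 22.5 + 11.0 + 7.2 + 19.1 + 21.7 + 12.5)/11 = 16.4455
Numerator Σ_{t=1}^{10}(z_t−z̄)(z_{t+1}−z̄) = 3.5743
Denominator Σ(z_t−z̄)² = 321.3673
r_1 = 3.5743 / 321.3673 = 0.011

0.011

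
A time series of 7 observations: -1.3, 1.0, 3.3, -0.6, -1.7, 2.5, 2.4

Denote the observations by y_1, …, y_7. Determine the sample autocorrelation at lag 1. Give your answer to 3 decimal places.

Mean ȳ = (-1.3 + 1.0 + 3.3 − 0.6 − 1.7 + 2.5 + 2.4)/7 = 0.8000
Deviations from mean: -2.1000, 0.2000, 2.5000, -1.4000, -2.5000, 1.7000, 1.6000
Σ(y_t−ȳ)(y_{t+1}−ȳ) = (-0.4200) + (0.5000) + (-3.5000) + (3.5000) + (-4.2500) + (2.7200) = -1.4500
Denominator Σ(y_t−ȳ)² = 24.3600
r_1 = -1.4500 / 24.3600 = -0.060

-0.060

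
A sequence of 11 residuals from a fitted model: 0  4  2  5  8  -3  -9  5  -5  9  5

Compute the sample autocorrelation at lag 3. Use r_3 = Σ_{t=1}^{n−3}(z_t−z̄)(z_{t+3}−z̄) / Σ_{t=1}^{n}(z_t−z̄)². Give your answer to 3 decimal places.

-0.135

Mean z̄ = (0 + 4 + 2 + 5 + 8 − 3 − 9 + 5 − 5 + 9 + 5)/11 = 1.9091
Numerator Σ_{t=1}^{8}(z_t−z̄)(z_{t+3}−z̄) = -42.3884
Denominator Σ(z_t−z̄)² = 314.9091
r_3 = -42.3884 / 314.9091 = -0.135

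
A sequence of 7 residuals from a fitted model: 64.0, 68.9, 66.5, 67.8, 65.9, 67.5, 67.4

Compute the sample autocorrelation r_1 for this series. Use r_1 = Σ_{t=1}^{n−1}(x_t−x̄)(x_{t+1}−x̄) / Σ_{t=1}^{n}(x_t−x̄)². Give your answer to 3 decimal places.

-0.539

Mean x̄ = (64.0 + 68.9 + 66.5 + 67.8 + 65.9 + 67.5 + 67.4)/7 = 66.8571
Numerator Σ_{t=1}^{6}(x_t−x̄)(x_{t+1}−x̄) = -8.0718
Denominator Σ(x_t−x̄)² = 14.9771
r_1 = -8.0718 / 14.9771 = -0.539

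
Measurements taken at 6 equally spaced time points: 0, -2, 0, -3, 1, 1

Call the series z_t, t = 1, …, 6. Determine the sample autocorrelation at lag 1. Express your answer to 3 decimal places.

-0.315

Mean z̄ = (0 − 2 + 0 − 3 + 1 + 1)/6 = -0.5000
Deviations from mean: 0.5000, -1.5000, 0.5000, -2.5000, 1.5000, 1.5000
Numerator Σ_{t=1}^{5}(z_t−z̄)(z_{t+1}−z̄) = -4.2500
Denominator Σ(z_t−z̄)² = 13.5000
r_1 = -4.2500 / 13.5000 = -0.315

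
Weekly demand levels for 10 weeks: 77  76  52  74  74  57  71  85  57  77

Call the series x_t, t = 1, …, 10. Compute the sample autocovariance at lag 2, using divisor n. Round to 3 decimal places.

-32.500

Mean x̄ = (77 + 76 + 52 + 74 + 74 + 57 + 71 + 85 + 57 + 77)/10 = 70.0000
Σ_{t=1}^{8}(x_t−x̄)(x_{t+2}−x̄) = -325.0000
γ_2 = -325.0000 / 10 = -32.500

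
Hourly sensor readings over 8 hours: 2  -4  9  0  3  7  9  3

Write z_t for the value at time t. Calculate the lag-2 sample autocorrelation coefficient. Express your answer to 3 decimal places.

Mean z̄ = (2 − 4 + 9 + 0 + 3 + 7 + 9 + 3)/8 = 3.6250
Σ(z_t−z̄)(z_{t+2}−z̄) = (-8.7344) + (27.6406) + (-3.3594) + (-12.2344) + (-3.3594) + (-2.1094) = -2.1563
Denominator Σ(z_t−z̄)² = 143.8750
r_2 = -2.1563 / 143.8750 = -0.015

-0.015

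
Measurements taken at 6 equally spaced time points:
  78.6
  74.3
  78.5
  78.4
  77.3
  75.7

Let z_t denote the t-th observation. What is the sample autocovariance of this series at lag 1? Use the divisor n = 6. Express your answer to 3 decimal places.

-1.054

Mean z̄ = (78.6 + 74.3 + 78.5 + 78.4 + 77.3 + 75.7)/6 = 77.1333
Σ_{t=1}^{5}(z_t−z̄)(z_{t+1}−z̄) = -6.3244
γ_1 = -6.3244 / 6 = -1.054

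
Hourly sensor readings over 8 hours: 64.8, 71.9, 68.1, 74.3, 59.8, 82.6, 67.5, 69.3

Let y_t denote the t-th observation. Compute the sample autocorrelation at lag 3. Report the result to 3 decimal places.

Mean ȳ = (64.8 + 71.9 + 68.1 + 74.3 + 59.8 + 82.6 + 67.5 + 69.3)/8 = 69.7875
Deviations from mean: -4.9875, 2.1125, -1.6875, 4.5125, -9.9875, 12.8125, -2.2875, -0.4875
Numerator Σ_{t=1}^{5}(y_t−ȳ)(y_{t+3}−ȳ) = -70.6792
Denominator Σ(y_t−ȳ)² = 321.9288
r_3 = -70.6792 / 321.9288 = -0.220

-0.220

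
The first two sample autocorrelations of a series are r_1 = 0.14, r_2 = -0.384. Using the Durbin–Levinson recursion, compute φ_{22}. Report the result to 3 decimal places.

-0.412

φ_{22} = (r_2 − r_1²) / (1 − r_1²)
r_1² = (0.14)² = 0.0196
Numerator = -0.384 − 0.0196 = -0.4036; denominator = 1 − 0.0196 = 0.9804
φ_{22} = -0.4036 / 0.9804 = -0.412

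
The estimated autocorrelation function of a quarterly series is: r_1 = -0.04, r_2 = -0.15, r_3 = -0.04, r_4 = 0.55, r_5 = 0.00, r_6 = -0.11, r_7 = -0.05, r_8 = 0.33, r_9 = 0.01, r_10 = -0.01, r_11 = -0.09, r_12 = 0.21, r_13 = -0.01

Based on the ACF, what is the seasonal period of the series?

4

The largest autocorrelation is r_4 = 0.55, with weaker echoes at lags 8 (0.33) and 12 (0.21); the remaining lags stay at or below 0.01.
The dominant spike at lag 4 indicates a seasonal period of 4.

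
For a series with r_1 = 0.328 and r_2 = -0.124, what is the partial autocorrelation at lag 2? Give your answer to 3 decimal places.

-0.260

φ_{22} = (r_2 − r_1²) / (1 − r_1²)
r_1² = (0.328)² = 0.107584
Numerator = -0.124 − 0.1076 = -0.2316; denominator = 1 − 0.1076 = 0.8924
φ_{22} = -0.2316 / 0.8924 = -0.260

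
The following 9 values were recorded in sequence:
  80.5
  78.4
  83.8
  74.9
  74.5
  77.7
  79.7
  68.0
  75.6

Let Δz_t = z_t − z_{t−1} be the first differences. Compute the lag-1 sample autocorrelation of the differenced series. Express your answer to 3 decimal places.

First differences Δz: -2.1, 5.4, -8.9, -0.4, 3.2, 2.0, -11.7, 7.6
Mean of differences = -0.6125
Numerator Σ(Δz_t−Δz̄)(Δz_{t+1}−Δz̄) = -169.7852
Denominator Σ(Δz_t−Δz̄)² = 318.8288
r_1(Δz) = -169.7852 / 318.8288 = -0.533

-0.533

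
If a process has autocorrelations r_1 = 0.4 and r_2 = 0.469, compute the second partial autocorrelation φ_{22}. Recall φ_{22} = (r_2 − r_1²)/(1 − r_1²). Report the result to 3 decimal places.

φ_{22} = (r_2 − r_1²) / (1 − r_1²)
r_1² = (0.4)² = 0.16
Numerator = 0.469 − 0.1600 = 0.3090; denominator = 1 − 0.1600 = 0.8400
φ_{22} = 0.3090 / 0.8400 = 0.368

0.368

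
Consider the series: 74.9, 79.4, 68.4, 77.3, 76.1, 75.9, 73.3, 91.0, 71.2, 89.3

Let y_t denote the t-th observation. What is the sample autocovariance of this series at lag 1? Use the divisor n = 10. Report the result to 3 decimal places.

-22.596

Mean ȳ = (74.9 + 79.4 + 68.4 + 77.3 + 76.1 + 75.9 + 73.3 + 91.0 + 71.2 + 89.3)/10 = 77.6800
Σ_{t=1}^{9}(y_t−ȳ)(y_{t+1}−ȳ) = -225.9604
γ_1 = -225.9604 / 10 = -22.596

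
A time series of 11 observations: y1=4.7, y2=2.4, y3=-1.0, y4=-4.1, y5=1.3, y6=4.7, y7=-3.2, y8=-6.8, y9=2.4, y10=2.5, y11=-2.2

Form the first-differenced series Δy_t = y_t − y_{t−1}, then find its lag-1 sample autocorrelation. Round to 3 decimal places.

-0.047

First differences Δy: -2.3, -3.4, -3.1, 5.4, 3.4, -7.9, -3.6, 9.2, 0.1, -4.7
Mean of differences = -0.6900
Numerator Σ(Δy_t−Δȳ)(Δy_{t+1}−Δȳ) = -11.5171
Denominator Σ(Δy_t−Δȳ)² = 244.5290
r_1(Δy) = -11.5171 / 244.5290 = -0.047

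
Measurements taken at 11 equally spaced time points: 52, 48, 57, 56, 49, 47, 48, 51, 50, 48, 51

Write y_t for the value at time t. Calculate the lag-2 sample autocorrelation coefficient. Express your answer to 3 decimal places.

Mean ȳ = (52 + 48 + 57 + 56 + 49 + 47 + 48 + 51 + 50 + 48 + 51)/11 = 50.6364
Numerator Σ_{t=1}^{9}(y_t−ȳ)(y_{t+2}−ȳ) = -31.9008
Denominator Σ(y_t−ȳ)² = 108.5455
r_2 = -31.9008 / 108.5455 = -0.294

-0.294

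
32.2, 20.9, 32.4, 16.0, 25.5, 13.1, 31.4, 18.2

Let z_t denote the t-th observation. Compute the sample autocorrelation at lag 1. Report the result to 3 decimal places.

Mean z̄ = (32.2 + 20.9 + 32.4 + 16.0 + 25.5 + 13.1 + 31.4 + 18.2)/8 = 23.7125
Deviations from mean: 8.4875, -2.8125, 8.6875, -7.7125, 1.7875, -10.6125, 7.6875, -5.5125
Σ(z_t−z̄)(z_{t+1}−z̄) = (-23.8711) + (-24.4336) + (-67.0023) + (-13.7861) + (-18.9698) + (-81.5836) + (-42.3773) = -272.0239
Denominator Σ(z_t−z̄)² = 420.2088
r_1 = -272.0239 / 420.2088 = -0.647

-0.647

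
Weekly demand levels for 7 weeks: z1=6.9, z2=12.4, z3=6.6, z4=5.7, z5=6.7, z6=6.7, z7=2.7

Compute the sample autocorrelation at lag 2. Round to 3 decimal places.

-0.114

Mean z̄ = (6.9 + 12.4 + 6.6 + 5.7 + 6.7 + 6.7 + 2.7)/7 = 6.8143
Deviations from mean: 0.0857, 5.5857, -0.2143, -1.1143, -0.1143, -0.1143, -4.1143
Σ(z_t−z̄)(z_{t+2}−z̄) = (-0.0184) + (-6.2241) + (0.0245) + (0.1273) + (0.4702) = -5.6204
Denominator Σ(z_t−z̄)² = 49.4486
r_2 = -5.6204 / 49.4486 = -0.114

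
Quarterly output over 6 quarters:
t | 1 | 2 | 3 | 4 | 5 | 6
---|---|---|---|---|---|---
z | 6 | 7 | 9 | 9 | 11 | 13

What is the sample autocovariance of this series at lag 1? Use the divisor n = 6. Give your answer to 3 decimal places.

Mean z̄ = (6 + 7 + 9 + 9 + 11 + 13)/6 = 9.1667
Σ_{t=1}^{5}(z_t−z̄)(z_{t+1}−z̄) = 13.9722
γ_1 = 13.9722 / 6 = 2.329

2.329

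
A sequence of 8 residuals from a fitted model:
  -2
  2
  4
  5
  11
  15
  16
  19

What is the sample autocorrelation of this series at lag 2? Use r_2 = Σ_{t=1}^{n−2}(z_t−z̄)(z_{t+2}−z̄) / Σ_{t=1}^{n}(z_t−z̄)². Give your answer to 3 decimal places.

Mean z̄ = (-2 + 2 + 4 + 5 + 11 + 15 + 16 + 19)/8 = 8.7500
Deviations from mean: -10.7500, -6.7500, -4.7500, -3.7500, 2.2500, 6.2500, 7.2500, 10.2500
Σ(z_t−z̄)(z_{t+2}−z̄) = (51.0625) + (25.3125) + (-10.6875) + (-23.4375) + (16.3125) + (64.0625) = 122.6250
Denominator Σ(z_t−z̄)² = 399.5000
r_2 = 122.6250 / 399.5000 = 0.307

0.307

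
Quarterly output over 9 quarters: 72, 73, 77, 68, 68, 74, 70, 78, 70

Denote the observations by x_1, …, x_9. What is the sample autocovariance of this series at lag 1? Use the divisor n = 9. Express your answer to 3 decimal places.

-3.993

Mean x̄ = (72 + 73 + 77 + 68 + 68 + 74 + 70 + 78 + 70)/9 = 72.2222
Σ_{t=1}^{8}(x_t−x̄)(x_{t+1}−x̄) = -35.9383
γ_1 = -35.9383 / 9 = -3.993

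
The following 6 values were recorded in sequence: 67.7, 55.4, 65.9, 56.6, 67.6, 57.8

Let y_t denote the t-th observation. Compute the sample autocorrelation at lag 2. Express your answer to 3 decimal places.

0.603

Mean ȳ = (67.7 + 55.4 + 65.9 + 56.6 + 67.6 + 57.8)/6 = 61.8333
Numerator Σ_{t=1}^{4}(y_t−ȳ)(y_{t+2}−ȳ) = 102.0844
Denominator Σ(y_t−ȳ)² = 169.2533
r_2 = 102.0844 / 169.2533 = 0.603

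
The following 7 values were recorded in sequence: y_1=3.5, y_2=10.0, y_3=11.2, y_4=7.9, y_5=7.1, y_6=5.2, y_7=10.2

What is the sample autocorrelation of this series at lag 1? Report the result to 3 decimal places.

-0.132

Mean ȳ = (3.5 + 10.0 + 11.2 + 7.9 + 7.1 + 5.2 + 10.2)/7 = 7.8714
Deviations from mean: -4.3714, 2.1286, 3.3286, 0.0286, -0.7714, -2.6714, 2.3286
Numerator Σ_{t=1}^{6}(y_t−ȳ)(y_{t+1}−ȳ) = -6.3065
Denominator Σ(y_t−ȳ)² = 47.8743
r_1 = -6.3065 / 47.8743 = -0.132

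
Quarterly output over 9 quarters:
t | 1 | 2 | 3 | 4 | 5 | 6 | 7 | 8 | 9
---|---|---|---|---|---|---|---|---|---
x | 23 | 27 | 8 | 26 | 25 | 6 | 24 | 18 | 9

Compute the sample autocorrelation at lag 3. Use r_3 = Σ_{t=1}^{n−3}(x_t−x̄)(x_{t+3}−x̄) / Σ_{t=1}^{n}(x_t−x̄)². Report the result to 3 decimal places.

Mean x̄ = (23 + 27 + 8 + 26 + 25 + 6 + 24 + 18 + 9)/9 = 18.4444
Σ(x_t−x̄)(x_{t+3}−x̄) = (34.4198) + (56.0864) + (129.9753) + (41.9753) + (-2.9136) + (117.5309) = 377.0741
Denominator Σ(x_t−x̄)² = 578.2222
r_3 = 377.0741 / 578.2222 = 0.652

0.652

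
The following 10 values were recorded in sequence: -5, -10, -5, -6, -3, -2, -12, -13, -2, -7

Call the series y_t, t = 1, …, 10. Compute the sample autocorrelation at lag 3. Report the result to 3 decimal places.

Mean ȳ = (-5 − 10 − 5 − 6 − 3 − 2 − 12 − 13 − 2 − 7)/10 = -6.5000
Numerator Σ_{t=1}^{7}(y_t−ȳ)(y_{t+3}−ȳ) = -7.2500
Denominator Σ(y_t−ȳ)² = 142.5000
r_3 = -7.2500 / 142.5000 = -0.051

-0.051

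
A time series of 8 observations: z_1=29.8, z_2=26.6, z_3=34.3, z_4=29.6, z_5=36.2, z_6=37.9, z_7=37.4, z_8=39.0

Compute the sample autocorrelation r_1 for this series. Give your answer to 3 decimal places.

0.380

Mean z̄ = (29.8 + 26.6 + 34.3 + 29.6 + 36.2 + 37.9 + 37.4 + 39.0)/8 = 33.8500
Numerator Σ_{t=1}^{7}(z_t−z̄)(z_{t+1}−z̄) = 56.3775
Denominator Σ(z_t−z̄)² = 148.2800
r_1 = 56.3775 / 148.2800 = 0.380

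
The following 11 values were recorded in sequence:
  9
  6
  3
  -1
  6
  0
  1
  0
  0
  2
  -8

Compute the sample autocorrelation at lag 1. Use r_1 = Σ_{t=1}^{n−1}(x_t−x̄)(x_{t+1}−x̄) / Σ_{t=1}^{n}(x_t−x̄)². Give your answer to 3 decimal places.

Mean x̄ = (9 + 6 + 3 − 1 + 6 + 0 + 1 + 0 + 0 + 2 − 8)/11 = 1.6364
Numerator Σ_{t=1}^{10}(x_t−x̄)(x_{t+1}−x̄) = 16.5041
Denominator Σ(x_t−x̄)² = 202.5455
r_1 = 16.5041 / 202.5455 = 0.081

0.081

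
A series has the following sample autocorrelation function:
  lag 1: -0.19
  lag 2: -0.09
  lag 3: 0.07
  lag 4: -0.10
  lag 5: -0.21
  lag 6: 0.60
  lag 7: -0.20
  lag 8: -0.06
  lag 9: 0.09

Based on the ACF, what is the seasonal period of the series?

6

The largest autocorrelation is r_6 = 0.60; the remaining lags stay at or below 0.09.
The dominant spike at lag 6 indicates a seasonal period of 6.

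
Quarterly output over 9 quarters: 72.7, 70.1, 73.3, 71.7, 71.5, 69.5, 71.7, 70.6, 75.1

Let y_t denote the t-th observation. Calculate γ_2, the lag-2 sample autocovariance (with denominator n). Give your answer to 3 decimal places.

Mean ȳ = (72.7 + 70.1 + 73.3 + 71.7 + 71.5 + 69.5 + 71.7 + 70.6 + 75.1)/9 = 71.8000
Σ_{t=1}^{7}(y_t−ȳ)(y_{t+2}−ȳ) = 3.7600
γ_2 = 3.7600 / 9 = 0.418

0.418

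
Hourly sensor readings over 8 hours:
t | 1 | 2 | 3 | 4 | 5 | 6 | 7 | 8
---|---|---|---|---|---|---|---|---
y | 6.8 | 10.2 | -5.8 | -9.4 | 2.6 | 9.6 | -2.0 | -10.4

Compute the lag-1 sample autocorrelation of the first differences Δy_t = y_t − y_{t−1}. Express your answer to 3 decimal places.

First differences Δy: 3.4, -16.0, -3.6, 12.0, 7.0, -11.6, -8.4
Mean of differences = -2.4571
Numerator Σ(Δy_t−Δȳ)(Δy_{t+1}−Δȳ) = 24.2253
Denominator Σ(Δy_t−Δȳ)² = 636.3771
r_1(Δy) = 24.2253 / 636.3771 = 0.038

0.038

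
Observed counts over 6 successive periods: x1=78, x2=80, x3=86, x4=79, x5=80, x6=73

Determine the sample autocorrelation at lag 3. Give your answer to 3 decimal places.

-0.473

Mean x̄ = (78 + 80 + 86 + 79 + 80 + 73)/6 = 79.3333
Deviations from mean: -1.3333, 0.6667, 6.6667, -0.3333, 0.6667, -6.3333
Numerator Σ_{t=1}^{3}(x_t−x̄)(x_{t+3}−x̄) = -41.3333
Denominator Σ(x_t−x̄)² = 87.3333
r_3 = -41.3333 / 87.3333 = -0.473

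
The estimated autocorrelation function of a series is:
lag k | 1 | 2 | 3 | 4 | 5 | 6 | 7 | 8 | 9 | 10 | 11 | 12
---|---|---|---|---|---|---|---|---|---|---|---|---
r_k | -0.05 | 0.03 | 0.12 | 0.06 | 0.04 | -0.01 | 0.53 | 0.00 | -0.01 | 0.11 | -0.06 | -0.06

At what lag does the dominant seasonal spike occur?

7

The largest autocorrelation is r_7 = 0.53; the remaining lags stay at or below 0.12.
The dominant spike at lag 7 indicates a seasonal period of 7.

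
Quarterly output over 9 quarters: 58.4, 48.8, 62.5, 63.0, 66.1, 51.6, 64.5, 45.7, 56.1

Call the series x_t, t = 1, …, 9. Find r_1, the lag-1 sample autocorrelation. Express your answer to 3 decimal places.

Mean x̄ = (58.4 + 48.8 + 62.5 + 63.0 + 66.1 + 51.6 + 64.5 + 45.7 + 56.1)/9 = 57.4111
Numerator Σ_{t=1}^{8}(x_t−x̄)(x_{t+1}−x̄) = -134.6846
Denominator Σ(x_t−x̄)² = 430.6489
r_1 = -134.6846 / 430.6489 = -0.313

-0.313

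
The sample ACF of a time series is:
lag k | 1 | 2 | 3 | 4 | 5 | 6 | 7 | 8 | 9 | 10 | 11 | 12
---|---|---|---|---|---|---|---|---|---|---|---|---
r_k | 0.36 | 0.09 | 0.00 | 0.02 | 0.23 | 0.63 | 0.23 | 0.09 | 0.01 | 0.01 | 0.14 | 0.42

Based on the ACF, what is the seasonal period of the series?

6

The largest autocorrelation is r_6 = 0.63, with a weaker echo at lag 12 (0.42); the remaining lags stay at or below 0.36. The elevated value at lag 1 (0.36), dropping to 0.09 at lag 2, reflects decaying short-term dependence rather than seasonality.
The dominant spike at lag 6 indicates a seasonal period of 6.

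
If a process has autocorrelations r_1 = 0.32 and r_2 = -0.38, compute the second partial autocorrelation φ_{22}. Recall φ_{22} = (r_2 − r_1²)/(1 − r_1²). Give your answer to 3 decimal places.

φ_{22} = (r_2 − r_1²) / (1 − r_1²)
r_1² = (0.32)² = 0.1024
Numerator = -0.38 − 0.1024 = -0.4824; denominator = 1 − 0.1024 = 0.8976
φ_{22} = -0.4824 / 0.8976 = -0.537

-0.537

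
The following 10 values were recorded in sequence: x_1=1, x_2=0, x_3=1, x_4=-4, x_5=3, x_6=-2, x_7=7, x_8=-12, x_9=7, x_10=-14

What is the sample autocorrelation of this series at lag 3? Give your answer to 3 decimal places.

Mean x̄ = (1 + 0 + 1 − 4 + 3 − 2 + 7 − 12 + 7 − 14)/10 = -1.3000
Numerator Σ_{t=1}^{7}(x_t−x̄)(x_{t+3}−x̄) = -181.8700
Denominator Σ(x_t−x̄)² = 452.1000
r_3 = -181.8700 / 452.1000 = -0.402

-0.402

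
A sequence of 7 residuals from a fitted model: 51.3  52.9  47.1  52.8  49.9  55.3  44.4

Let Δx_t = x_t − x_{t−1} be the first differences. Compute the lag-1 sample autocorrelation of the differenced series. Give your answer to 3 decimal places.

First differences Δx: 1.6, -5.8, 5.7, -2.9, 5.4, -10.9
Mean of differences = -1.1500
Numerator Σ(Δx_t−Δx̄)(Δx_{t+1}−Δx̄) = -131.9525
Denominator Σ(Δx_t−Δx̄)² = 217.1350
r_1(Δx) = -131.9525 / 217.1350 = -0.608

-0.608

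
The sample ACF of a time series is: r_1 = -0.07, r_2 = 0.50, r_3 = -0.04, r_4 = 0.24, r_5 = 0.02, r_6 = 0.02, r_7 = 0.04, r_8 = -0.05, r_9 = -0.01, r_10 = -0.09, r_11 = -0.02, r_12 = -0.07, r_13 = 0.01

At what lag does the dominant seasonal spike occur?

The largest autocorrelation is r_2 = 0.50, with a weaker echo at lag 4 (0.24); the remaining lags stay at or below 0.04.
The dominant spike at lag 2 indicates a seasonal period of 2.

2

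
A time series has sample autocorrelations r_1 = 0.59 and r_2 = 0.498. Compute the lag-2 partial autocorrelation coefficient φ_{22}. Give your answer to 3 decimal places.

φ_{22} = (r_2 − r_1²) / (1 − r_1²)
r_1² = (0.59)² = 0.3481
Numerator = 0.498 − 0.3481 = 0.1499; denominator = 1 − 0.3481 = 0.6519
φ_{22} = 0.1499 / 0.6519 = 0.230

0.230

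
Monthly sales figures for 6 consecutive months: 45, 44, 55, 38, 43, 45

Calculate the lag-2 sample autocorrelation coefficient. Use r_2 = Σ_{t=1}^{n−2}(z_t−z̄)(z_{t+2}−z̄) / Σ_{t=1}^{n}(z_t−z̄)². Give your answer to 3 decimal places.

-0.084

Mean z̄ = (45 + 44 + 55 + 38 + 43 + 45)/6 = 45.0000
Deviations from mean: 0.0000, -1.0000, 10.0000, -7.0000, -2.0000, 0.0000
Σ(z_t−z̄)(z_{t+2}−z̄) = (0.0000) + (7.0000) + (-20.0000) + (0.0000) = -13.0000
Denominator Σ(z_t−z̄)² = 154.0000
r_2 = -13.0000 / 154.0000 = -0.084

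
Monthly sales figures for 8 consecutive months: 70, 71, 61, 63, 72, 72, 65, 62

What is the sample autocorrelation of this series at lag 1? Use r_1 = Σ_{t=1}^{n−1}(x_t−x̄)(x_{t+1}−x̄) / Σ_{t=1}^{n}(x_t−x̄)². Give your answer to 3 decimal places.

0.109

Mean x̄ = (70 + 71 + 61 + 63 + 72 + 72 + 65 + 62)/8 = 67.0000
Deviations from mean: 3.0000, 4.0000, -6.0000, -4.0000, 5.0000, 5.0000, -2.0000, -5.0000
Σ(x_t−x̄)(x_{t+1}−x̄) = (12.0000) + (-24.0000) + (24.0000) + (-20.0000) + (25.0000) + (-10.0000) + (10.0000) = 17.0000
Denominator Σ(x_t−x̄)² = 156.0000
r_1 = 17.0000 / 156.0000 = 0.109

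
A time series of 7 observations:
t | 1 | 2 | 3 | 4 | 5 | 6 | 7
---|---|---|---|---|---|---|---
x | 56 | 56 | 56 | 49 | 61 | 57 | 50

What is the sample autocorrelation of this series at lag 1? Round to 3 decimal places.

Mean x̄ = (56 + 56 + 56 + 49 + 61 + 57 + 50)/7 = 55.0000
Numerator Σ_{t=1}^{6}(x_t−x̄)(x_{t+1}−x̄) = -38.0000
Denominator Σ(x_t−x̄)² = 104.0000
r_1 = -38.0000 / 104.0000 = -0.365

-0.365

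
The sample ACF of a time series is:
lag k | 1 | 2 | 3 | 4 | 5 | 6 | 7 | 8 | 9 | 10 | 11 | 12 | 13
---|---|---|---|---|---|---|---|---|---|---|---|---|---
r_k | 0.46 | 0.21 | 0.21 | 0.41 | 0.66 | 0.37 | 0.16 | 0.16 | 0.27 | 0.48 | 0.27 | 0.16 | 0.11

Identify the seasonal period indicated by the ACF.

5

The largest autocorrelation is r_5 = 0.66, with a weaker echo at lag 10 (0.48); the remaining lags stay at or below 0.46. The elevated value at lag 1 (0.46), dropping to 0.21 at lag 2, reflects decaying short-term dependence rather than seasonality.
The dominant spike at lag 5 indicates a seasonal period of 5.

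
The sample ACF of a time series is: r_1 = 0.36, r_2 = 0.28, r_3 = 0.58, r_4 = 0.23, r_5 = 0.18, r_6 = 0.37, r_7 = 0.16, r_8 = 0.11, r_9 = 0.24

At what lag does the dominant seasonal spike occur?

The largest autocorrelation is r_3 = 0.58, with a weaker echo at lag 6 (0.37); the remaining lags stay at or below 0.36. The elevated value at lag 1 (0.36), dropping to 0.28 at lag 2, reflects decaying short-term dependence rather than seasonality.
The dominant spike at lag 3 indicates a seasonal period of 3.

3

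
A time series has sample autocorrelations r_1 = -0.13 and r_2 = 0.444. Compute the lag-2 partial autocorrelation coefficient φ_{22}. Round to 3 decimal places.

φ_{22} = (r_2 − r_1²) / (1 − r_1²)
r_1² = (-0.13)² = 0.0169
Numerator = 0.444 − 0.0169 = 0.4271; denominator = 1 − 0.0169 = 0.9831
φ_{22} = 0.4271 / 0.9831 = 0.434

0.434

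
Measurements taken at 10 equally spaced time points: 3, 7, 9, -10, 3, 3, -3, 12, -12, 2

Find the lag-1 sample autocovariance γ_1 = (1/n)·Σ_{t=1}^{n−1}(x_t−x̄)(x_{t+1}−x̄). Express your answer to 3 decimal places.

Mean x̄ = (3 + 7 + 9 − 10 + 3 + 3 − 3 + 12 − 12 + 2)/10 = 1.4000
Σ_{t=1}^{9}(x_t−x̄)(x_{t+1}−x̄) = -254.5600
γ_1 = -254.5600 / 10 = -25.456

-25.456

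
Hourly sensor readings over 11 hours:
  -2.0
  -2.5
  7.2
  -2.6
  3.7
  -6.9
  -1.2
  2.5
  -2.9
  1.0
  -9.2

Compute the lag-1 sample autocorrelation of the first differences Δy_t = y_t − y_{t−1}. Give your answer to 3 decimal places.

First differences Δy: -0.5, 9.7, -9.8, 6.3, -10.6, 5.7, 3.7, -5.4, 3.9, -10.2
Mean of differences = -0.7200
Numerator Σ(Δy_t−Δȳ)(Δy_{t+1}−Δȳ) = -346.5784
Denominator Σ(Δy_t−Δȳ)² = 531.8360
r_1(Δy) = -346.5784 / 531.8360 = -0.652

-0.652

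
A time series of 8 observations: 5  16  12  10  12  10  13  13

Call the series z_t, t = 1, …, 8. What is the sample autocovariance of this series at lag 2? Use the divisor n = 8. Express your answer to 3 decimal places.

-1.160

Mean z̄ = (5 + 16 + 12 + 10 + 12 + 10 + 13 + 13)/8 = 11.3750
Σ_{t=1}^{6}(z_t−z̄)(z_{t+2}−z̄) = -9.2813
γ_2 = -9.2813 / 8 = -1.160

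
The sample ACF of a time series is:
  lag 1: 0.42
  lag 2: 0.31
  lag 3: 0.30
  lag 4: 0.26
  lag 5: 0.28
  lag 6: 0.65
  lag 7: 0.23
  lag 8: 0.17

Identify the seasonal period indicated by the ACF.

The largest autocorrelation is r_6 = 0.65; the remaining lags stay at or below 0.42. The elevated value at lag 1 (0.42), dropping to 0.31 at lag 2, reflects decaying short-term dependence rather than seasonality.
The dominant spike at lag 6 indicates a seasonal period of 6.

6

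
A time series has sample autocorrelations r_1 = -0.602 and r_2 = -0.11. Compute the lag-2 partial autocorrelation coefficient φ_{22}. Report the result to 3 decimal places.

φ_{22} = (r_2 − r_1²) / (1 − r_1²)
r_1² = (-0.602)² = 0.362404
Numerator = -0.11 − 0.3624 = -0.4724; denominator = 1 − 0.3624 = 0.6376
φ_{22} = -0.4724 / 0.6376 = -0.741

-0.741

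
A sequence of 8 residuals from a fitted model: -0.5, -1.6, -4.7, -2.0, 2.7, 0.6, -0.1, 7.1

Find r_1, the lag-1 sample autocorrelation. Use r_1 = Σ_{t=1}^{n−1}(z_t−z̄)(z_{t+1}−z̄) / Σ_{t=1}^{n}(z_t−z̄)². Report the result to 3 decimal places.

Mean z̄ = (-0.5 − 1.6 − 4.7 − 2.0 + 2.7 + 0.6 − 0.1 + 7.1)/8 = 0.1875
Numerator Σ_{t=1}^{7}(z_t−z̄)(z_{t+1}−z̄) = 14.0911
Denominator Σ(z_t−z̄)² = 86.6888
r_1 = 14.0911 / 86.6888 = 0.163

0.163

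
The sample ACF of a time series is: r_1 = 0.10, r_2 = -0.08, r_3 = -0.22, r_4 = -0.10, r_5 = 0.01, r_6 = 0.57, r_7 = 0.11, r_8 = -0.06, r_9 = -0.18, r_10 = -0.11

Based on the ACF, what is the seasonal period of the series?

The largest autocorrelation is r_6 = 0.57; the remaining lags stay at or below 0.11.
The dominant spike at lag 6 indicates a seasonal period of 6.

6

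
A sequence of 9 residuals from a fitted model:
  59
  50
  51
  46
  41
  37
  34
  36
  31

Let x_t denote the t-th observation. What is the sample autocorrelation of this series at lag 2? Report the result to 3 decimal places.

0.407

Mean x̄ = (59 + 50 + 51 + 46 + 41 + 37 + 34 + 36 + 31)/9 = 42.7778
Σ(x_t−x̄)(x_{t+2}−x̄) = (133.3827) + (23.2716) + (-14.6173) + (-18.6173) + (15.6049) + (39.1605) + (103.3827) = 281.5679
Denominator Σ(x_t−x̄)² = 691.5556
r_2 = 281.5679 / 691.5556 = 0.407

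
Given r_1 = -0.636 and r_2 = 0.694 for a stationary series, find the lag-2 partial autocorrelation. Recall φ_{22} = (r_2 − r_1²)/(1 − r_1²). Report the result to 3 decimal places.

0.486

φ_{22} = (r_2 − r_1²) / (1 − r_1²)
r_1² = (-0.636)² = 0.404496
Numerator = 0.694 − 0.4045 = 0.2895; denominator = 1 − 0.4045 = 0.5955
φ_{22} = 0.2895 / 0.5955 = 0.486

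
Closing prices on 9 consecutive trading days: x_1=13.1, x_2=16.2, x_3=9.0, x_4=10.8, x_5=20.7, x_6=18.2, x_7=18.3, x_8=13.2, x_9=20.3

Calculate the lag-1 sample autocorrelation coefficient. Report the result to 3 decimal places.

0.029

Mean x̄ = (13.1 + 16.2 + 9.0 + 10.8 + 20.7 + 18.2 + 18.3 + 13.2 + 20.3)/9 = 15.5333
Numerator Σ_{t=1}^{8}(x_t−x̄)(x_{t+1}−x̄) = 4.0689
Denominator Σ(x_t−x̄)² = 141.0800
r_1 = 4.0689 / 141.0800 = 0.029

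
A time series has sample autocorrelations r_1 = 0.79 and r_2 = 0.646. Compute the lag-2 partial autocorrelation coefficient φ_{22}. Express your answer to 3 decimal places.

0.058

φ_{22} = (r_2 − r_1²) / (1 − r_1²)
r_1² = (0.79)² = 0.6241
Numerator = 0.646 − 0.6241 = 0.0219; denominator = 1 − 0.6241 = 0.3759
φ_{22} = 0.0219 / 0.3759 = 0.058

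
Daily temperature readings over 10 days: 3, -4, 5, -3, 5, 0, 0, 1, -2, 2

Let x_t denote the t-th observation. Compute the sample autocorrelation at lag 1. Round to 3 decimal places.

Mean x̄ = (3 − 4 + 5 − 3 + 5 + 0 + 0 + 1 − 2 + 2)/10 = 0.7000
Numerator Σ_{t=1}^{9}(x_t−x̄)(x_{t+1}−x̄) = -69.8900
Denominator Σ(x_t−x̄)² = 88.1000
r_1 = -69.8900 / 88.1000 = -0.793

-0.793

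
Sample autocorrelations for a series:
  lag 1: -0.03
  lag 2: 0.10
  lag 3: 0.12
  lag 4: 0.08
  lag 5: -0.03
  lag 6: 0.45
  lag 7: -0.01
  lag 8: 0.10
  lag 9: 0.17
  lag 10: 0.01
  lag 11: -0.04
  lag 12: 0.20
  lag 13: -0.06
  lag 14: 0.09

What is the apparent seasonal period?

The largest autocorrelation is r_6 = 0.45, with a weaker echo at lag 12 (0.20); the remaining lags stay at or below 0.17.
The dominant spike at lag 6 indicates a seasonal period of 6.

6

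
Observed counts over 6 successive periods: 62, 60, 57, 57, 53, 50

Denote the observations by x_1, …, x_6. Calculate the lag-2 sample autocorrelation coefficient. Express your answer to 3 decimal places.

-0.005

Mean x̄ = (62 + 60 + 57 + 57 + 53 + 50)/6 = 56.5000
Deviations from mean: 5.5000, 3.5000, 0.5000, 0.5000, -3.5000, -6.5000
Numerator Σ_{t=1}^{4}(x_t−x̄)(x_{t+2}−x̄) = -0.5000
Denominator Σ(x_t−x̄)² = 97.5000
r_2 = -0.5000 / 97.5000 = -0.005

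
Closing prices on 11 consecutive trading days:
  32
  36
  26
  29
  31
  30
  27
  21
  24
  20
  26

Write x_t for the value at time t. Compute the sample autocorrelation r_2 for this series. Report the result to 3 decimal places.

0.184

Mean x̄ = (32 + 36 + 26 + 29 + 31 + 30 + 27 + 21 + 24 + 20 + 26)/11 = 27.4545
Numerator Σ_{t=1}^{9}(x_t−x̄)(x_{t+2}−x̄) = 42.0413
Denominator Σ(x_t−x̄)² = 228.7273
r_2 = 42.0413 / 228.7273 = 0.184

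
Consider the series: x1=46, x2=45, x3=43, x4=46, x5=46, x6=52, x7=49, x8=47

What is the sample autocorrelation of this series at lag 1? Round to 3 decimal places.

0.382

Mean x̄ = (46 + 45 + 43 + 46 + 46 + 52 + 49 + 47)/8 = 46.7500
Deviations from mean: -0.7500, -1.7500, -3.7500, -0.7500, -0.7500, 5.2500, 2.2500, 0.2500
Σ(x_t−x̄)(x_{t+1}−x̄) = (1.3125) + (6.5625) + (2.8125) + (0.5625) + (-3.9375) + (11.8125) + (0.5625) = 19.6875
Denominator Σ(x_t−x̄)² = 51.5000
r_1 = 19.6875 / 51.5000 = 0.382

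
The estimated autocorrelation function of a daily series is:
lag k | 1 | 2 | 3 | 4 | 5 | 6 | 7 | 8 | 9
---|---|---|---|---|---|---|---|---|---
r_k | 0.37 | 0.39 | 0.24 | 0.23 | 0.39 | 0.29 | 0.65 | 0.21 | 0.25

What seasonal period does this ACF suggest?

7

The largest autocorrelation is r_7 = 0.65; the remaining lags stay at or below 0.39.
The dominant spike at lag 7 indicates a seasonal period of 7.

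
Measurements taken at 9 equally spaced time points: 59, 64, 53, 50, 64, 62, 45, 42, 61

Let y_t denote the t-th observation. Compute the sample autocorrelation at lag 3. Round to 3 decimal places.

Mean ȳ = (59 + 64 + 53 + 50 + 64 + 62 + 45 + 42 + 61)/9 = 55.5556
Σ(y_t−ȳ)(y_{t+3}−ȳ) = (-19.1358) + (71.3086) + (-16.4691) + (58.6420) + (-114.4691) + (35.0864) = 14.9630
Denominator Σ(y_t−ȳ)² = 558.2222
r_3 = 14.9630 / 558.2222 = 0.027

0.027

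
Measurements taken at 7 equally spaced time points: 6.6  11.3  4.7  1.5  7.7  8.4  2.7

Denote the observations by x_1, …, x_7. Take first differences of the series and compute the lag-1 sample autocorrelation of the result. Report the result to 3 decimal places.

-0.219

First differences Δx: 4.7, -6.6, -3.2, 6.2, 0.7, -5.7
Mean of differences = -0.6500
Numerator Σ(Δx_t−Δx̄)(Δx_{t+1}−Δx̄) = -31.6975
Denominator Σ(Δx_t−Δx̄)² = 144.7750
r_1(Δx) = -31.6975 / 144.7750 = -0.219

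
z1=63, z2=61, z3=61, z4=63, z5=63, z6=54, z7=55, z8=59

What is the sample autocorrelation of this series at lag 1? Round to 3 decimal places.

0.359

Mean z̄ = (63 + 61 + 61 + 63 + 63 + 54 + 55 + 59)/8 = 59.8750
Deviations from mean: 3.1250, 1.1250, 1.1250, 3.1250, 3.1250, -5.8750, -4.8750, -0.8750
Numerator Σ_{t=1}^{7}(z_t−z̄)(z_{t+1}−z̄) = 32.6094
Denominator Σ(z_t−z̄)² = 90.8750
r_1 = 32.6094 / 90.8750 = 0.359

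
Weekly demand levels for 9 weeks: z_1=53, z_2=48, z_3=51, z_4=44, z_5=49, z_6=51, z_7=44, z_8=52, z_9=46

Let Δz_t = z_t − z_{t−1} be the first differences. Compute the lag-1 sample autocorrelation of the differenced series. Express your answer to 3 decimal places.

-0.692

First differences Δz: -5, 3, -7, 5, 2, -7, 8, -6
Mean of differences = -0.8750
Numerator Σ(Δz_t−Δz̄)(Δz_{t+1}−Δz̄) = -176.2656
Denominator Σ(Δz_t−Δz̄)² = 254.8750
r_1(Δz) = -176.2656 / 254.8750 = -0.692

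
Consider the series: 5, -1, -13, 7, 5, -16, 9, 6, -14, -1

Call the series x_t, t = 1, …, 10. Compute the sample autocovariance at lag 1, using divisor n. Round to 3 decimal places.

-31.179

Mean x̄ = (5 − 1 − 13 + 7 + 5 − 16 + 9 + 6 − 14 − 1)/10 = -1.3000
Σ_{t=1}^{9}(x_t−x̄)(x_{t+1}−x̄) = -311.7900
γ_1 = -311.7900 / 10 = -31.179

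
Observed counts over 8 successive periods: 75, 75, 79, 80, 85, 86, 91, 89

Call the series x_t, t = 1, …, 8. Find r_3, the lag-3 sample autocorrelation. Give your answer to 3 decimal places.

-0.065

Mean x̄ = (75 + 75 + 79 + 80 + 85 + 86 + 91 + 89)/8 = 82.5000
Deviations from mean: -7.5000, -7.5000, -3.5000, -2.5000, 2.5000, 3.5000, 8.5000, 6.5000
Σ(x_t−x̄)(x_{t+3}−x̄) = (18.7500) + (-18.7500) + (-12.2500) + (-21.2500) + (16.2500) = -17.2500
Denominator Σ(x_t−x̄)² = 264.0000
r_3 = -17.2500 / 264.0000 = -0.065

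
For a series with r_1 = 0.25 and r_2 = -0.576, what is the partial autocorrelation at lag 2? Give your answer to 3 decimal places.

-0.681

φ_{22} = (r_2 − r_1²) / (1 − r_1²)
r_1² = (0.25)² = 0.0625
Numerator = -0.576 − 0.0625 = -0.6385; denominator = 1 − 0.0625 = 0.9375
φ_{22} = -0.6385 / 0.9375 = -0.681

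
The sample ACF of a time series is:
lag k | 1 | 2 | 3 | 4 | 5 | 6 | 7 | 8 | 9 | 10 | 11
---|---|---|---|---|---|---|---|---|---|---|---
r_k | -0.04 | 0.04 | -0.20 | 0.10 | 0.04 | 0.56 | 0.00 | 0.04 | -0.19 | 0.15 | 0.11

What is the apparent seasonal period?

6

The largest autocorrelation is r_6 = 0.56; the remaining lags stay at or below 0.15.
The dominant spike at lag 6 indicates a seasonal period of 6.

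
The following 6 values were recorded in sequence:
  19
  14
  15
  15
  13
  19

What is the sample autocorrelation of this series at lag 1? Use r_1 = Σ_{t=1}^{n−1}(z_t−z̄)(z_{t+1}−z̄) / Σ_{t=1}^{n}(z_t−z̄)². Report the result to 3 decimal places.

-0.310

Mean z̄ = (19 + 14 + 15 + 15 + 13 + 19)/6 = 15.8333
Deviations from mean: 3.1667, -1.8333, -0.8333, -0.8333, -2.8333, 3.1667
Numerator Σ_{t=1}^{5}(z_t−z̄)(z_{t+1}−z̄) = -10.1944
Denominator Σ(z_t−z̄)² = 32.8333
r_1 = -10.1944 / 32.8333 = -0.310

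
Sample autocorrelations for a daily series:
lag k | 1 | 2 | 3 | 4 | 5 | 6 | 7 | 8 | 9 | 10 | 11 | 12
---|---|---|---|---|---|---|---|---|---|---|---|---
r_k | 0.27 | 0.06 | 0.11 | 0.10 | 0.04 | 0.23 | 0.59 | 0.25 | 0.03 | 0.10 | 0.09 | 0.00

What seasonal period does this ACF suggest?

The largest autocorrelation is r_7 = 0.59; the remaining lags stay at or below 0.27. The elevated value at lag 1 (0.27), dropping to 0.06 at lag 2, reflects decaying short-term dependence rather than seasonality.
The dominant spike at lag 7 indicates a seasonal period of 7.

7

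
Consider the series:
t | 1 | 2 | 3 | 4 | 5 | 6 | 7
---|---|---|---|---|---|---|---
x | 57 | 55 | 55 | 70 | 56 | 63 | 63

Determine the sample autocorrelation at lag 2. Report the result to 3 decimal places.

0.016

Mean x̄ = (57 + 55 + 55 + 70 + 56 + 63 + 63)/7 = 59.8571
Deviations from mean: -2.8571, -4.8571, -4.8571, 10.1429, -3.8571, 3.1429, 3.1429
Numerator Σ_{t=1}^{5}(x_t−x̄)(x_{t+2}−x̄) = 3.1020
Denominator Σ(x_t−x̄)² = 192.8571
r_2 = 3.1020 / 192.8571 = 0.016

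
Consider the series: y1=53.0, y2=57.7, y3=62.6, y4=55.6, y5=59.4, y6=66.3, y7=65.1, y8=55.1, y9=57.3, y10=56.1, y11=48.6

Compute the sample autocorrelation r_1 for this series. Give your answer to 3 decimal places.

0.213

Mean ȳ = (53.0 + 57.7 + 62.6 + 55.6 + 59.4 + 66.3 + 65.1 + 55.1 + 57.3 + 56.1 + 48.6)/11 = 57.8909
Numerator Σ_{t=1}^{10}(y_t−ȳ)(y_{t+1}−ȳ) = 58.3281
Denominator Σ(y_t−ȳ)² = 274.0091
r_1 = 58.3281 / 274.0091 = 0.213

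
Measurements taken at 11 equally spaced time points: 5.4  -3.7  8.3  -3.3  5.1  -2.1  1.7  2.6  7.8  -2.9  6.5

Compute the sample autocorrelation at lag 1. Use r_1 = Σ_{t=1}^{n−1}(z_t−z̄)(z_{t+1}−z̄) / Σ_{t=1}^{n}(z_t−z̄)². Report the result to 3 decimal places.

Mean z̄ = (5.4 − 3.7 + 8.3 − 3.3 + 5.1 − 2.1 + 1.7 + 2.6 + 7.8 − 2.9 + 6.5)/11 = 2.3091
Numerator Σ_{t=1}^{10}(z_t−z̄)(z_{t+1}−z̄) = -162.4646
Denominator Σ(z_t−z̄)² = 215.5491
r_1 = -162.4646 / 215.5491 = -0.754

-0.754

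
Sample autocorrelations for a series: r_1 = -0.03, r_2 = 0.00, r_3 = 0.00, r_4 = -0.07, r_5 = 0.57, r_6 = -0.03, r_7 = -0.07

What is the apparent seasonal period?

The largest autocorrelation is r_5 = 0.57; the remaining lags stay at or below 0.00.
The dominant spike at lag 5 indicates a seasonal period of 5.

5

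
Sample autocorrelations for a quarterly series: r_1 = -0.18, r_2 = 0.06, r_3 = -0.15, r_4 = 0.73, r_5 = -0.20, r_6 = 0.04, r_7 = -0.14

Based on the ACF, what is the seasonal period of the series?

The largest autocorrelation is r_4 = 0.73; the remaining lags stay at or below 0.06.
The dominant spike at lag 4 indicates a seasonal period of 4.

4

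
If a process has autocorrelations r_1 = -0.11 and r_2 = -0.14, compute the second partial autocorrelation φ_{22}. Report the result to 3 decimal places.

-0.154

φ_{22} = (r_2 − r_1²) / (1 − r_1²)
r_1² = (-0.11)² = 0.0121
Numerator = -0.14 − 0.0121 = -0.1521; denominator = 1 − 0.0121 = 0.9879
φ_{22} = -0.1521 / 0.9879 = -0.154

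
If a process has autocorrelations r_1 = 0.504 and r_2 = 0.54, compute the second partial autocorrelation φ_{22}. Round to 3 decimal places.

0.383

φ_{22} = (r_2 − r_1²) / (1 − r_1²)
r_1² = (0.504)² = 0.254016
Numerator = 0.54 − 0.2540 = 0.2860; denominator = 1 − 0.2540 = 0.7460
φ_{22} = 0.2860 / 0.7460 = 0.383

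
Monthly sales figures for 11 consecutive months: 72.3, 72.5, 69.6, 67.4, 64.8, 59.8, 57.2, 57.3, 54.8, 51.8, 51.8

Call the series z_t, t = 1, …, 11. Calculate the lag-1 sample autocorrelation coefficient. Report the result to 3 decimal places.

Mean z̄ = (72.3 + 72.5 + 69.6 + 67.4 + 64.8 + 59.8 + 57.2 + 57.3 + 54.8 + 51.8 + 51.8)/11 = 61.7545
Numerator Σ_{t=1}^{10}(z_t−z̄)(z_{t+1}−z̄) = 481.6425
Denominator Σ(z_t−z̄)² = 620.3273
r_1 = 481.6425 / 620.3273 = 0.776

0.776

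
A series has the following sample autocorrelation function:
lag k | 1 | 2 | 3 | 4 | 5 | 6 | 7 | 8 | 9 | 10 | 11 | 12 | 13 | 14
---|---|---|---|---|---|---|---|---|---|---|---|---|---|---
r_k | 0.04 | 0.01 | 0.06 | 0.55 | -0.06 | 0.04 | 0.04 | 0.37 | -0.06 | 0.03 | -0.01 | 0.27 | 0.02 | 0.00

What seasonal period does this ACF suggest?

The largest autocorrelation is r_4 = 0.55, with weaker echoes at lags 8 (0.37) and 12 (0.27); the remaining lags stay at or below 0.06.
The dominant spike at lag 4 indicates a seasonal period of 4.

4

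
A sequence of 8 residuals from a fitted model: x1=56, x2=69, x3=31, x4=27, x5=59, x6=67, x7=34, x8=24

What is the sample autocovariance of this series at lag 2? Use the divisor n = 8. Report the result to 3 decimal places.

Mean x̄ = (56 + 69 + 31 + 27 + 59 + 67 + 34 + 24)/8 = 45.8750
Deviations: 10.1250, 23.1250, -14.8750, -18.8750, 13.1250, 21.1250, -11.8750, -21.8750
Σ_{t=1}^{6}(x_t−x̄)(x_{t+2}−x̄) = -1799.0313
γ_2 = -1799.0313 / 8 = -224.879

-224.879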